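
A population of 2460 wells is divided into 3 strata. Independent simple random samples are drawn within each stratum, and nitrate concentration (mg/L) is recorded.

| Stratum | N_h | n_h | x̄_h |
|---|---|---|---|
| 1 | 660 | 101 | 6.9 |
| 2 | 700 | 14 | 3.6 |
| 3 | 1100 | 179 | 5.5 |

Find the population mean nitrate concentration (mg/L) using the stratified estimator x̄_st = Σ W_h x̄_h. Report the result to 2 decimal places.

x̄_st ≈ 5.33

N = Σ N_h = 2460. Stratum weights W_h = N_h/N.
x̄_st = (660·6.9 + 700·3.6 + 1100·5.5) / 2460 = 5.3350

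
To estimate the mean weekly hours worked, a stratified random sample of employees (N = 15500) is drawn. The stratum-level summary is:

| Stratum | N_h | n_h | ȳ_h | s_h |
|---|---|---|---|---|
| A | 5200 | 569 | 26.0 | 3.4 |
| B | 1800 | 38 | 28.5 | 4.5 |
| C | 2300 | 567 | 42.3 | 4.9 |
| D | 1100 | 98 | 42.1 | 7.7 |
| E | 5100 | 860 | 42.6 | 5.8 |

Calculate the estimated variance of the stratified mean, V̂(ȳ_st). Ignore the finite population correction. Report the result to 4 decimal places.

V̂(ȳ_st) = Σ W_h² s_h²/n_h, with W_h = N_h/N and N = 15500:
  stratum A: (5200/15500)²·3.4²/569 = 0.00228659
  stratum B: (1800/15500)²·4.5²/38 = 0.00718659
  stratum C: (2300/15500)²·4.9²/567 = 0.000932398
  stratum D: (1100/15500)²·7.7²/98 = 0.00304703
  stratum E: (5100/15500)²·5.8²/860 = 0.00423482
V̂(ȳ_st) = 0.0176874

V̂(ȳ_st) ≈ 0.0177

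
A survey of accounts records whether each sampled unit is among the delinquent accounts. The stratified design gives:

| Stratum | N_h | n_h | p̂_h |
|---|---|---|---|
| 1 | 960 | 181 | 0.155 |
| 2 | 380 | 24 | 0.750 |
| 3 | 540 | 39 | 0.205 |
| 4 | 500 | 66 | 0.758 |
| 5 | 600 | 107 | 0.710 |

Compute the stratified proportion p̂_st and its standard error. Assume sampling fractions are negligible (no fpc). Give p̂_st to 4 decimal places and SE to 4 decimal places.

N = 2980; stratum weights W_h = N_h/N.
p̂_st = Σ W_h p̂_h = (960·0.155 + 380·0.750 + 540·0.205 + 500·0.758 + 600·0.710)/2980 = 0.45285
V̂(p̂_st) = Σ W_h² p̂_h(1−p̂_h)/(n_h−1):
  stratum 1: (960/2980)²·0.155·0.845/180 = 7.55137e-05
  stratum 2: (380/2980)²·0.750·0.250/23 = 0.000132559
  stratum 3: (540/2980)²·0.205·0.795/38 = 0.000140829
  stratum 4: (500/2980)²·0.758·0.242/65 = 7.94472e-05
  stratum 5: (600/2980)²·0.710·0.290/106 = 7.87445e-05
V̂(p̂_st) = 0.000507093; SE = √V̂ = 0.0225187

p̂_st ≈ 0.4529, SE ≈ 0.0225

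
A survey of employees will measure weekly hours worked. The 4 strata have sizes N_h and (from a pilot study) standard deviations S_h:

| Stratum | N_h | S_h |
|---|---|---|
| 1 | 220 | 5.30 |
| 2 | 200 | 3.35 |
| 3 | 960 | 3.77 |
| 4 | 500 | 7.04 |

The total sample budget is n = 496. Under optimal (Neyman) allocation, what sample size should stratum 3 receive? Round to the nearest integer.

Neyman allocation: n_h = n · N_h S_h / Σ N_i S_i, with n = 496.
  stratum 1: N_h·S_h = 220·5.30 = 1166.00
  stratum 2: N_h·S_h = 200·3.35 = 670.00
  stratum 3: N_h·S_h = 960·3.77 = 3619.20
  stratum 4: N_h·S_h = 500·7.04 = 3520.00
Σ N_h S_h = 8975.20
n for stratum 3 = 496·3619.20/8975.20 = 200.009 → 200

200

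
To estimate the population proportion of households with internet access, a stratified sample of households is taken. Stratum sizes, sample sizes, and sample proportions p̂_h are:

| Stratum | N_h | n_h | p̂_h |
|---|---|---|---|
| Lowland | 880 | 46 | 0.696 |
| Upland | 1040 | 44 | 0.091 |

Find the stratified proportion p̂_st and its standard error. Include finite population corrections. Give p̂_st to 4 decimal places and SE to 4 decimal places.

p̂_st ≈ 0.3683, SE ≈ 0.0384

N = 1920; stratum weights W_h = N_h/N.
p̂_st = Σ W_h p̂_h = (880·0.696 + 1040·0.091)/1920 = 0.36829
V̂(p̂_st) = Σ W_h² (1 − n_h/N_h) p̂_h(1−p̂_h)/(n_h−1):
  stratum Lowland: (880/1920)²·(1 − 46/880)·0.696·0.304/45 = 0.000936088
  stratum Upland: (1040/1920)²·(1 − 44/1040)·0.091·0.909/43 = 0.000540539
V̂(p̂_st) = 0.00147663; SE = √V̂ = 0.0384269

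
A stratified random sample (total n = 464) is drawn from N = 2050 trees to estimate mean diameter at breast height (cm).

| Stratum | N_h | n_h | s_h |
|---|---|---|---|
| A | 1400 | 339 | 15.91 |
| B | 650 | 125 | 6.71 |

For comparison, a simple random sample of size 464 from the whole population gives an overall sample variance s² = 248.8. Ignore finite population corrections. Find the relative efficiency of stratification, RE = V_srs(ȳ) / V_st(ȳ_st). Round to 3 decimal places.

RE ≈ 1.395

V̂(ȳ_st) = Σ W_h² s_h²/n_h, with W_h = N_h/N and N = 2050:
  stratum A: (1400/2050)²·15.91²/339 = 0.348248
  stratum B: (650/2050)²·6.71²/125 = 0.0362121
V_st = 0.38446
V_srs = s²/n = 248.8/464 = 0.536207
Relative efficiency = V_srs / V_st = 0.536207/0.38446 = 1.3947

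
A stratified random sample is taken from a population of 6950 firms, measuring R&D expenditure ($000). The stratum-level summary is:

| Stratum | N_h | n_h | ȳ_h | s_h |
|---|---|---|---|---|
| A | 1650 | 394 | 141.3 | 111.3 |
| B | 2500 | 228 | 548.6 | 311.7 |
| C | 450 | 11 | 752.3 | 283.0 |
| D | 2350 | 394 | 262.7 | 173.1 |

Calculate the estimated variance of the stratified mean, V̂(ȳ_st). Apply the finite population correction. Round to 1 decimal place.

V̂(ȳ_st) = Σ W_h² (1 − n_h/N_h) s_h²/n_h, with W_h = N_h/N and N = 6950:
  stratum A: (1650/6950)²·(1 − 394/1650)·111.3²/394 = 1.34896
  stratum B: (2500/6950)²·(1 − 228/2500)·311.7²/228 = 50.1092
  stratum C: (450/6950)²·(1 − 11/450)·283.0²/11 = 29.7775
  stratum D: (2350/6950)²·(1 − 394/2350)·173.1²/394 = 7.23711
V̂(ȳ_st) = 88.4727

V̂(ȳ_st) ≈ 88.5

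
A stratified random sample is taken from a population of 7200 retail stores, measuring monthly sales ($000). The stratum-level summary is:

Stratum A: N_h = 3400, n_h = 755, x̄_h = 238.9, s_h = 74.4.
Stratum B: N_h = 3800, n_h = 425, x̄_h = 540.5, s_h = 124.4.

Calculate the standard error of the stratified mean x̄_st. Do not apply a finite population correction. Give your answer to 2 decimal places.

V̂(x̄_st) = Σ W_h² s_h²/n_h, with W_h = N_h/N and N = 7200:
  stratum A: (3400/7200)²·74.4²/755 = 1.6349
  stratum B: (3800/7200)²·124.4²/425 = 10.1427
V̂(x̄_st) = 11.7776
SE(x̄_st) = √11.7776 = 3.43185

SE(x̄_st) ≈ 3.43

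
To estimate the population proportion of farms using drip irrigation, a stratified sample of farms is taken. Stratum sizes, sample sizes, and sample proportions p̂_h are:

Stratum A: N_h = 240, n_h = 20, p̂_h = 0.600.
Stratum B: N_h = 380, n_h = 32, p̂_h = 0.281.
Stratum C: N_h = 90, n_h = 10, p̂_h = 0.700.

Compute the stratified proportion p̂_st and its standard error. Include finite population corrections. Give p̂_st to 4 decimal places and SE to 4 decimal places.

p̂_st ≈ 0.4419, SE ≈ 0.0580

N = 710; stratum weights W_h = N_h/N.
p̂_st = Σ W_h p̂_h = (240·0.600 + 380·0.281 + 90·0.700)/710 = 0.44194
V̂(p̂_st) = Σ W_h² (1 − n_h/N_h) p̂_h(1−p̂_h)/(n_h−1):
  stratum A: (240/710)²·(1 − 20/240)·0.600·0.400/19 = 0.00132305
  stratum B: (380/710)²·(1 − 32/380)·0.281·0.719/31 = 0.0017097
  stratum C: (90/710)²·(1 − 10/90)·0.700·0.300/9 = 0.000333267
V̂(p̂_st) = 0.00336601; SE = √V̂ = 0.0580173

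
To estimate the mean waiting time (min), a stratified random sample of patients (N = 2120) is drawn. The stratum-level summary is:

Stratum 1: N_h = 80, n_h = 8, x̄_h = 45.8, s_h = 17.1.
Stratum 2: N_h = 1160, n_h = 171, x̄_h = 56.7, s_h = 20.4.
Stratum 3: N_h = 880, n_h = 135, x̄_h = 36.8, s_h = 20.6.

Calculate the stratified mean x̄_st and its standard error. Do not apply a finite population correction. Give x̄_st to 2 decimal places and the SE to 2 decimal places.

x̄_st = Σ W_h x̄_h = (80·45.8 + 1160·56.7 + 880·36.8)/2120 = 48.02830
V̂(x̄_st) = Σ W_h² s_h²/n_h, with W_h = N_h/N and N = 2120:
  stratum 1: (80/2120)²·17.1²/8 = 0.0520488
  stratum 2: (1160/2120)²·20.4²/171 = 0.728632
  stratum 3: (880/2120)²·20.6²/135 = 0.54162
V̂(x̄_st) = 1.3223
SE(x̄_st) = √1.3223 = 1.14991

x̄_st ≈ 48.03, SE ≈ 1.15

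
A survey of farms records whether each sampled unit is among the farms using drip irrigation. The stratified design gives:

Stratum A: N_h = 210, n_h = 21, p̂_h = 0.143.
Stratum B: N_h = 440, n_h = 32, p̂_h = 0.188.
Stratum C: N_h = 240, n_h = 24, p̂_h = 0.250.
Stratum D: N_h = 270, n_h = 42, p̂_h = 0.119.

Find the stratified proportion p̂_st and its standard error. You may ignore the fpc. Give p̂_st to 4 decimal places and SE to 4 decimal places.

p̂_st ≈ 0.1766, SE ≈ 0.0374

N = 1160; stratum weights W_h = N_h/N.
p̂_st = Σ W_h p̂_h = (210·0.143 + 440·0.188 + 240·0.250 + 270·0.119)/1160 = 0.17662
V̂(p̂_st) = Σ W_h² p̂_h(1−p̂_h)/(n_h−1):
  stratum A: (210/1160)²·0.143·0.857/20 = 0.000200821
  stratum B: (440/1160)²·0.188·0.812/31 = 0.000708503
  stratum C: (240/1160)²·0.250·0.750/23 = 0.000348963
  stratum D: (270/1160)²·0.119·0.881/41 = 0.000138532
V̂(p̂_st) = 0.00139682; SE = √V̂ = 0.037374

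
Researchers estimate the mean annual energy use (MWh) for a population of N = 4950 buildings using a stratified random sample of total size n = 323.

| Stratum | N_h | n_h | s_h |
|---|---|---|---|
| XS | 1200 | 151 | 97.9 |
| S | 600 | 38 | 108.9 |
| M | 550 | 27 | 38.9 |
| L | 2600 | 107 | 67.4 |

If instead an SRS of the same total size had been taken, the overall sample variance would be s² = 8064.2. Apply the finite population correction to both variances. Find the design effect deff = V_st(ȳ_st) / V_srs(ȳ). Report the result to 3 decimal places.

V̂(ȳ_st) = Σ W_h² (1 − n_h/N_h) s_h²/n_h, with W_h = N_h/N and N = 4950:
  stratum XS: (1200/4950)²·(1 − 151/1200)·97.9²/151 = 3.26088
  stratum S: (600/4950)²·(1 − 38/600)·108.9²/38 = 4.29486
  stratum M: (550/4950)²·(1 − 27/550)·38.9²/27 = 0.657945
  stratum L: (2600/4950)²·(1 − 107/2600)·67.4²/107 = 11.2311
V_st = 19.4448
V_srs = (1 − 323/4950)·8064.2/323 = 23.3374
deff = V_st / V_srs = 19.4448/23.3374 = 0.8332

deff ≈ 0.833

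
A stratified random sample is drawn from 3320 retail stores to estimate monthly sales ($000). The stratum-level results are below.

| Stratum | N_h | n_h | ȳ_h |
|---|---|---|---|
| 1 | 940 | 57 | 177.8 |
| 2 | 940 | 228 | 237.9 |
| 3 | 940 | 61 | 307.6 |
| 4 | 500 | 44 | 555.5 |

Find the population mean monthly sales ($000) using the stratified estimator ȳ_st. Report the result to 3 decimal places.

N = Σ N_h = 3320. Stratum weights W_h = N_h/N.
ȳ_st = (940·177.8 + 940·237.9 + 940·307.6 + 500·555.5) / 3320 = 288.44940

ȳ_st ≈ 288.449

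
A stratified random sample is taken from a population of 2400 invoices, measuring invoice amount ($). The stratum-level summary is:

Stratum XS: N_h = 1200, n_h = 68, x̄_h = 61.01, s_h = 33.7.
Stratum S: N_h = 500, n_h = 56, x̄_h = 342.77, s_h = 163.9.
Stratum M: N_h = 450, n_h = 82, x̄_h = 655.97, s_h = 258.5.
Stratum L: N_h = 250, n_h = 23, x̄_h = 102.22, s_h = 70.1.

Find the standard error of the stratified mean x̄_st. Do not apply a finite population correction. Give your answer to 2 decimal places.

V̂(x̄_st) = Σ W_h² s_h²/n_h, with W_h = N_h/N and N = 2400:
  stratum XS: (1200/2400)²·33.7²/68 = 4.17533
  stratum S: (500/2400)²·163.9²/56 = 20.8203
  stratum M: (450/2400)²·258.5²/82 = 28.649
  stratum L: (250/2400)²·70.1²/23 = 2.31828
V̂(x̄_st) = 55.963
SE(x̄_st) = √55.963 = 7.48084

SE(x̄_st) ≈ 7.48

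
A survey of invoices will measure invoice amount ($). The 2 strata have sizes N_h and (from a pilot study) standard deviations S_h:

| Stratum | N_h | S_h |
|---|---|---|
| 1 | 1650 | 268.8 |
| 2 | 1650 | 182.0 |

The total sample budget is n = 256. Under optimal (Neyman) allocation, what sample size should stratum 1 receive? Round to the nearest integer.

153

Neyman allocation: n_h = n · N_h S_h / Σ N_i S_i, with n = 256.
  stratum 1: N_h·S_h = 1650·268.8 = 443520.00
  stratum 2: N_h·S_h = 1650·182.0 = 300300.00
Σ N_h S_h = 743820.00
n for stratum 1 = 256·443520.00/743820.00 = 152.646 → 153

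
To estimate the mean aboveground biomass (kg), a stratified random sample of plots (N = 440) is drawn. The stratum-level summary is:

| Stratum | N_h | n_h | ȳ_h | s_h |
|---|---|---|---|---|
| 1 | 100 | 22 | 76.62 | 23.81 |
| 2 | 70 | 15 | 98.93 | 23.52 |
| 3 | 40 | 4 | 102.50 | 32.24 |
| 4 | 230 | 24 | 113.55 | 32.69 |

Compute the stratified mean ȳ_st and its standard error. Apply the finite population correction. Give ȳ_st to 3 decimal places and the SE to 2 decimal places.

ȳ_st ≈ 101.826, SE ≈ 3.82

ȳ_st = Σ W_h ȳ_h = (100·76.62 + 70·98.93 + 40·102.50 + 230·113.55)/440 = 101.82636
V̂(ȳ_st) = Σ W_h² (1 − n_h/N_h) s_h²/n_h, with W_h = N_h/N and N = 440:
  stratum 1: (100/440)²·(1 − 22/100)·23.81²/22 = 1.03821
  stratum 2: (70/440)²·(1 − 15/70)·23.52²/15 = 0.733396
  stratum 3: (40/440)²·(1 − 4/40)·32.24²/4 = 1.9328
  stratum 4: (230/440)²·(1 − 24/230)·32.69²/24 = 10.897
V̂(ȳ_st) = 14.6014
SE(ȳ_st) = √14.6014 = 3.82118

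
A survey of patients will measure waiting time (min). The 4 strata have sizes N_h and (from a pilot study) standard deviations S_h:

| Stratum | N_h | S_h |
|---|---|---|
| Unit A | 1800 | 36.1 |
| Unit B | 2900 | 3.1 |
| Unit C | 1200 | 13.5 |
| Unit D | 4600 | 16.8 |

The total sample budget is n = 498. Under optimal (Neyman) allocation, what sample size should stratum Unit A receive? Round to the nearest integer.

193

Neyman allocation: n_h = n · N_h S_h / Σ N_i S_i, with n = 498.
  stratum Unit A: N_h·S_h = 1800·36.1 = 64980.00
  stratum Unit B: N_h·S_h = 2900·3.1 = 8990.00
  stratum Unit C: N_h·S_h = 1200·13.5 = 16200.00
  stratum Unit D: N_h·S_h = 4600·16.8 = 77280.00
Σ N_h S_h = 167450.00
n for stratum Unit A = 498·64980.00/167450.00 = 193.252 → 193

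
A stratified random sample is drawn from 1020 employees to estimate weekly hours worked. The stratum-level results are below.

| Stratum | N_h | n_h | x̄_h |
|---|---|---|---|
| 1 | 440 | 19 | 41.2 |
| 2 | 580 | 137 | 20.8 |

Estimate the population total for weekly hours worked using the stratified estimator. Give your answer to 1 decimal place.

τ̂_st ≈ 30192.0

τ̂_st = Σ N_h x̄_h = 440·41.2 + 580·20.8 = 30192.0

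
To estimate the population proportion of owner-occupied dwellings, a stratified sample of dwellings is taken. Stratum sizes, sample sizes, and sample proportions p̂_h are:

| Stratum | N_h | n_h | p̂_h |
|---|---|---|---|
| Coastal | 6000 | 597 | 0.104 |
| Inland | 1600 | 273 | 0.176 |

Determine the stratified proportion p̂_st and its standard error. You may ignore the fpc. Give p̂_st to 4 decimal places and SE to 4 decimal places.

p̂_st ≈ 0.1192, SE ≈ 0.0110

N = 7600; stratum weights W_h = N_h/N.
p̂_st = Σ W_h p̂_h = (6000·0.104 + 1600·0.176)/7600 = 0.11916
V̂(p̂_st) = Σ W_h² p̂_h(1−p̂_h)/(n_h−1):
  stratum Coastal: (6000/7600)²·0.104·0.896/596 = 9.74474e-05
  stratum Inland: (1600/7600)²·0.176·0.824/272 = 2.36311e-05
V̂(p̂_st) = 0.000121079; SE = √V̂ = 0.0110036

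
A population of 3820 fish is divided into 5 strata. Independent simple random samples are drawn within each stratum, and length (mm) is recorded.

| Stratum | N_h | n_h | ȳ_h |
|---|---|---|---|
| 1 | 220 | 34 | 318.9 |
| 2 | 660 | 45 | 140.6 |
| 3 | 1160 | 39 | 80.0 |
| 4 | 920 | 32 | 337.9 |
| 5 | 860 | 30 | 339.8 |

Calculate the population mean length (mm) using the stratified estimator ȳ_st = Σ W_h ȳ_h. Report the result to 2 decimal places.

N = Σ N_h = 3820. Stratum weights W_h = N_h/N.
ȳ_st = (220·318.9 + 660·140.6 + 1160·80.0 + 920·337.9 + 860·339.8) / 3820 = 224.8298

ȳ_st ≈ 224.83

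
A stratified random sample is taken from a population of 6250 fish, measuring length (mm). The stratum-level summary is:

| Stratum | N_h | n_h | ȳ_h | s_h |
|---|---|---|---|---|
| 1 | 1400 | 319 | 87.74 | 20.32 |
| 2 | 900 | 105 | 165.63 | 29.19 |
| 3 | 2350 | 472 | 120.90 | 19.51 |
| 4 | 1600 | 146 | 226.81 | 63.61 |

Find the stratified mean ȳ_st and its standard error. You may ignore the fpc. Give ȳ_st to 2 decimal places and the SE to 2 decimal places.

ȳ_st ≈ 147.03, SE ≈ 1.47

ȳ_st = Σ W_h ȳ_h = (1400·87.74 + 900·165.63 + 2350·120.90 + 1600·226.81)/6250 = 147.02624
V̂(ȳ_st) = Σ W_h² s_h²/n_h, with W_h = N_h/N and N = 6250:
  stratum 1: (1400/6250)²·20.32²/319 = 0.0649461
  stratum 2: (900/6250)²·29.19²/105 = 0.168269
  stratum 3: (2350/6250)²·19.51²/472 = 0.114011
  stratum 4: (1600/6250)²·63.61²/146 = 1.81626
V̂(ȳ_st) = 2.16349
SE(ȳ_st) = √2.16349 = 1.47088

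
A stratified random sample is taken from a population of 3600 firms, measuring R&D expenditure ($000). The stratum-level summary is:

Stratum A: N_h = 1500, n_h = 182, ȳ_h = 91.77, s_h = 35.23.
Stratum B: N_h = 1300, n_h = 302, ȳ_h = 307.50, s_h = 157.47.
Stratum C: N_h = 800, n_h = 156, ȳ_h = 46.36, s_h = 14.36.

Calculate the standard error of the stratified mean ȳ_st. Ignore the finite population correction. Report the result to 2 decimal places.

V̂(ȳ_st) = Σ W_h² s_h²/n_h, with W_h = N_h/N and N = 3600:
  stratum A: (1500/3600)²·35.23²/182 = 1.18394
  stratum B: (1300/3600)²·157.47²/302 = 10.7071
  stratum C: (800/3600)²·14.36²/156 = 0.0652769
V̂(ȳ_st) = 11.9563
SE(ȳ_st) = √11.9563 = 3.45779

SE(ȳ_st) ≈ 3.46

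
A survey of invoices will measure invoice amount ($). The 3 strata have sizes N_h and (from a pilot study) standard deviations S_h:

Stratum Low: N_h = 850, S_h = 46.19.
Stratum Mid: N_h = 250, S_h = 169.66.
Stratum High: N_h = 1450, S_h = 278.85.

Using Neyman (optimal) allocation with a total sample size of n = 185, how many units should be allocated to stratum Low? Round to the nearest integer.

15

Neyman allocation: n_h = n · N_h S_h / Σ N_i S_i, with n = 185.
  stratum Low: N_h·S_h = 850·46.19 = 39261.50
  stratum Mid: N_h·S_h = 250·169.66 = 42415.00
  stratum High: N_h·S_h = 1450·278.85 = 404332.50
Σ N_h S_h = 486009.00
n for stratum Low = 185·39261.50/486009.00 = 14.945 → 15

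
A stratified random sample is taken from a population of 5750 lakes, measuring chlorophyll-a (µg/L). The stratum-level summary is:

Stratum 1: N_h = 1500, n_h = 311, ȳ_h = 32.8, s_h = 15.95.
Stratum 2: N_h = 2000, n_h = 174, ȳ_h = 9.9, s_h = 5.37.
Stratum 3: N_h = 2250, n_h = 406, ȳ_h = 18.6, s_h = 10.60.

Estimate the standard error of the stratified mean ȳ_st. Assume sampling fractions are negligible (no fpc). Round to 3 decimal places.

V̂(ȳ_st) = Σ W_h² s_h²/n_h, with W_h = N_h/N and N = 5750:
  stratum 1: (1500/5750)²·15.95²/311 = 0.0556683
  stratum 2: (2000/5750)²·5.37²/174 = 0.0200504
  stratum 3: (2250/5750)²·10.60²/406 = 0.0423755
V̂(ȳ_st) = 0.118094
SE(ȳ_st) = √0.118094 = 0.343648

SE(ȳ_st) ≈ 0.344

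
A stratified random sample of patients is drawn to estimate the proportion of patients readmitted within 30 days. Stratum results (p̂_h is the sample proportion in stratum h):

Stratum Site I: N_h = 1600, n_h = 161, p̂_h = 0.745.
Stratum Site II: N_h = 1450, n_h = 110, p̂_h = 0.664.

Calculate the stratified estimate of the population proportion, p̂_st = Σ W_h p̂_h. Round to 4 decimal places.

p̂_st ≈ 0.7065

N = 3050; stratum weights W_h = N_h/N.
p̂_st = Σ W_h p̂_h = (1600·0.745 + 1450·0.664)/3050 = 0.70649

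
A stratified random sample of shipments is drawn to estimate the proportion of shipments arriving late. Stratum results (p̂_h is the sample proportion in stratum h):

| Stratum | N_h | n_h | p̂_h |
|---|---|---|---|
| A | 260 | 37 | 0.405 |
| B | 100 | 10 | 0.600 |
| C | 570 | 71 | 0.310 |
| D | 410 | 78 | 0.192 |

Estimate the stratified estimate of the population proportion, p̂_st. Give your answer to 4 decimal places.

N = 1340; stratum weights W_h = N_h/N.
p̂_st = Σ W_h p̂_h = (260·0.405 + 100·0.600 + 570·0.310 + 410·0.192)/1340 = 0.31397

p̂_st ≈ 0.3140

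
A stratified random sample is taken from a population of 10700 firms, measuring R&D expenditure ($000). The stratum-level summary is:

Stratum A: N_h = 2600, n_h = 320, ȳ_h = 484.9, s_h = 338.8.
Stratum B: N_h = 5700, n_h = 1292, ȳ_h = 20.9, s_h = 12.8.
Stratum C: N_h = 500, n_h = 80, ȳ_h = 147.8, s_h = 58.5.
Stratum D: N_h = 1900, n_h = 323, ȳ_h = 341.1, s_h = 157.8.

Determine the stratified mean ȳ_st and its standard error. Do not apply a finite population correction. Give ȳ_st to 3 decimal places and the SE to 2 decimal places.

ȳ_st = Σ W_h ȳ_h = (2600·484.9 + 5700·20.9 + 500·147.8 + 1900·341.1)/10700 = 196.43551
V̂(ȳ_st) = Σ W_h² s_h²/n_h, with W_h = N_h/N and N = 10700:
  stratum A: (2600/10700)²·338.8²/320 = 21.1795
  stratum B: (5700/10700)²·12.8²/1292 = 0.0359865
  stratum C: (500/10700)²·58.5²/80 = 0.0934102
  stratum D: (1900/10700)²·157.8²/323 = 2.43081
V̂(ȳ_st) = 23.7397
SE(ȳ_st) = √23.7397 = 4.87234

ȳ_st ≈ 196.436, SE ≈ 4.87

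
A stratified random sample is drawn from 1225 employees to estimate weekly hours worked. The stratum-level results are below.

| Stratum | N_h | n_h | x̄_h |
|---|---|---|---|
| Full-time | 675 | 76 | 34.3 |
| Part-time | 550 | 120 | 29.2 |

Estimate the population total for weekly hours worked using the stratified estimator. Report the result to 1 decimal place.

τ̂_st = Σ N_h x̄_h = 675·34.3 + 550·29.2 = 39212.5

τ̂_st ≈ 39212.5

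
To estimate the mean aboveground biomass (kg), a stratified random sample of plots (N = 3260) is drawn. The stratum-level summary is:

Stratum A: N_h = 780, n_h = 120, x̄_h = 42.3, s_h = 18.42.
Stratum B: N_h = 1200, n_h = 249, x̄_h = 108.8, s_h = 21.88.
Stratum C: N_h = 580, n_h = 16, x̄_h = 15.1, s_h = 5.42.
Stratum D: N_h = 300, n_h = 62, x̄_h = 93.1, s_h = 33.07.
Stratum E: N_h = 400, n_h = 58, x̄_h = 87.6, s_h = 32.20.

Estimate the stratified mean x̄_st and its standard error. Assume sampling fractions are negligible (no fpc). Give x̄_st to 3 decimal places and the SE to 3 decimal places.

x̄_st = Σ W_h x̄_h = (780·42.3 + 1200·108.8 + 580·15.1 + 300·93.1 + 400·87.6)/3260 = 72.17239
V̂(x̄_st) = Σ W_h² s_h²/n_h, with W_h = N_h/N and N = 3260:
  stratum A: (780/3260)²·18.42²/120 = 0.161865
  stratum B: (1200/3260)²·21.88²/249 = 0.260509
  stratum C: (580/3260)²·5.42²/16 = 0.0581165
  stratum D: (300/3260)²·33.07²/62 = 0.149377
  stratum E: (400/3260)²·32.20²/58 = 0.269134
V̂(x̄_st) = 0.899001
SE(x̄_st) = √0.899001 = 0.948157

x̄_st ≈ 72.172, SE ≈ 0.948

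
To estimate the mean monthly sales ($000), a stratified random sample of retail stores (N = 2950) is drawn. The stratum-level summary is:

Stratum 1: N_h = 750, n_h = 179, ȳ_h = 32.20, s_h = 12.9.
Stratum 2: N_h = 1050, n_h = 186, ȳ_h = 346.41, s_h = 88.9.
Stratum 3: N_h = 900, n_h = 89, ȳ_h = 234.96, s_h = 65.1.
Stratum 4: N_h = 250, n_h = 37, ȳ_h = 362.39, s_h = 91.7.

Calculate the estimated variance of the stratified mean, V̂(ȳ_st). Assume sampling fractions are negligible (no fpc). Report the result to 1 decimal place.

V̂(ȳ_st) = Σ W_h² s_h²/n_h, with W_h = N_h/N and N = 2950:
  stratum 1: (750/2950)²·12.9²/179 = 0.0600904
  stratum 2: (1050/2950)²·88.9²/186 = 5.38301
  stratum 3: (900/2950)²·65.1²/89 = 4.43213
  stratum 4: (250/2950)²·91.7²/37 = 1.6322
V̂(ȳ_st) = 11.5074

V̂(ȳ_st) ≈ 11.5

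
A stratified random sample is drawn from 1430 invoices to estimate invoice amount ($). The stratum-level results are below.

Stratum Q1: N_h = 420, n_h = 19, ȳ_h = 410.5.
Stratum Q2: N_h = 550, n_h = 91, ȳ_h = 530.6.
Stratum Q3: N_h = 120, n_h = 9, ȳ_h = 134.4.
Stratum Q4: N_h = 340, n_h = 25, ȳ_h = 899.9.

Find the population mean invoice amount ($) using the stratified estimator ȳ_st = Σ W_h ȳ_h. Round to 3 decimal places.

N = Σ N_h = 1430. Stratum weights W_h = N_h/N.
ȳ_st = (420·410.5 + 550·530.6 + 120·134.4 + 340·899.9) / 1430 = 549.88392

ȳ_st ≈ 549.884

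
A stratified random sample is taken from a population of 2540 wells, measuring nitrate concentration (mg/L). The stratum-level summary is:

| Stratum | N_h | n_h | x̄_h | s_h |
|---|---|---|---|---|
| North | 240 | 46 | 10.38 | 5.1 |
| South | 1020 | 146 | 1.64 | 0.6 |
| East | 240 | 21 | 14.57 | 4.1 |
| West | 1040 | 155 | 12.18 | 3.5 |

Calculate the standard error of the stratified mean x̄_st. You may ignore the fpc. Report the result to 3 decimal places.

V̂(x̄_st) = Σ W_h² s_h²/n_h, with W_h = N_h/N and N = 2540:
  stratum North: (240/2540)²·5.1²/46 = 0.00504821
  stratum South: (1020/2540)²·0.6²/146 = 0.000397633
  stratum East: (240/2540)²·4.1²/21 = 0.00714667
  stratum West: (1040/2540)²·3.5²/155 = 0.0132496
V̂(x̄_st) = 0.0258421
SE(x̄_st) = √0.0258421 = 0.160755

SE(x̄_st) ≈ 0.161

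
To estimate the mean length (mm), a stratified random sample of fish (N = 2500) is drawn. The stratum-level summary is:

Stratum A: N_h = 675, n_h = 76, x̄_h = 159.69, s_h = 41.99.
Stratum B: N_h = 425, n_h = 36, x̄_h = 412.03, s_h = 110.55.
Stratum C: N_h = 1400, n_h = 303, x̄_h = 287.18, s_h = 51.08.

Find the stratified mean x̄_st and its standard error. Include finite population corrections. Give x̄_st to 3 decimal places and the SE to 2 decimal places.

x̄_st ≈ 273.982, SE ≈ 3.55

x̄_st = Σ W_h x̄_h = (675·159.69 + 425·412.03 + 1400·287.18)/2500 = 273.98220
V̂(x̄_st) = Σ W_h² (1 − n_h/N_h) s_h²/n_h, with W_h = N_h/N and N = 2500:
  stratum A: (675/2500)²·(1 − 76/675)·41.99²/76 = 1.50082
  stratum B: (425/2500)²·(1 − 36/425)·110.55²/36 = 8.97994
  stratum C: (1400/2500)²·(1 − 303/1400)·51.08²/303 = 2.11599
V̂(x̄_st) = 12.5968
SE(x̄_st) = √12.5968 = 3.54919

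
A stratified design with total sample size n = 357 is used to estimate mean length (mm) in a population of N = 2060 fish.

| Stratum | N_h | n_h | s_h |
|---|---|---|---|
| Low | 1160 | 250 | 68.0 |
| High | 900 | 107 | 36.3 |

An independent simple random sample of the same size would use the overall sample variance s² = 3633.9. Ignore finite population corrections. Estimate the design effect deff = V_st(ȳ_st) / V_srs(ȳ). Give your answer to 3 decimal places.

deff ≈ 0.807

V̂(ȳ_st) = Σ W_h² s_h²/n_h, with W_h = N_h/N and N = 2060:
  stratum Low: (1160/2060)²·68.0²/250 = 5.86488
  stratum High: (900/2060)²·36.3²/107 = 2.35061
V_st = 8.21549
V_srs = s²/n = 3633.9/357 = 10.179
deff = V_st / V_srs = 8.21549/10.179 = 0.8071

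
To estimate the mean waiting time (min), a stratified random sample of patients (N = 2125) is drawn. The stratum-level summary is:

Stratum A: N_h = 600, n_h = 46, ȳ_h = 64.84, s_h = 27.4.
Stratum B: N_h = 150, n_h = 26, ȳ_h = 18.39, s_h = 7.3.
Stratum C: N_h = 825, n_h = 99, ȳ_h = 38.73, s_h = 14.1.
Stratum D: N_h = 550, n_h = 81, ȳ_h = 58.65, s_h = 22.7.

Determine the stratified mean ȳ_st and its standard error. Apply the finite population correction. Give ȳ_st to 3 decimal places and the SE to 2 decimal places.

ȳ_st ≈ 49.822, SE ≈ 1.36

ȳ_st = Σ W_h ȳ_h = (600·64.84 + 150·18.39 + 825·38.73 + 550·58.65)/2125 = 49.82224
V̂(ȳ_st) = Σ W_h² (1 − n_h/N_h) s_h²/n_h, with W_h = N_h/N and N = 2125:
  stratum A: (600/2125)²·(1 − 46/600)·27.4²/46 = 1.2014
  stratum B: (150/2125)²·(1 − 26/150)·7.3²/26 = 0.00844243
  stratum C: (825/2125)²·(1 − 99/825)·14.1²/99 = 0.266364
  stratum D: (550/2125)²·(1 − 81/550)·22.7²/81 = 0.3634
V̂(ȳ_st) = 1.8396
SE(ȳ_st) = √1.8396 = 1.35632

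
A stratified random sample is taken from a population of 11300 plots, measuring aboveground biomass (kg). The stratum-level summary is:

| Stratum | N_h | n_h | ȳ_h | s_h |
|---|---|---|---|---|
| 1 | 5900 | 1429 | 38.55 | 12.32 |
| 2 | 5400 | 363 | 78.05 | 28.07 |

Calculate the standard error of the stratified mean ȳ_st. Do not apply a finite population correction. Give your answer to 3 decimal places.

V̂(ȳ_st) = Σ W_h² s_h²/n_h, with W_h = N_h/N and N = 11300:
  stratum 1: (5900/11300)²·12.32²/1429 = 0.0289559
  stratum 2: (5400/11300)²·28.07²/363 = 0.495688
V̂(ȳ_st) = 0.524644
SE(ȳ_st) = √0.524644 = 0.724323

SE(ȳ_st) ≈ 0.724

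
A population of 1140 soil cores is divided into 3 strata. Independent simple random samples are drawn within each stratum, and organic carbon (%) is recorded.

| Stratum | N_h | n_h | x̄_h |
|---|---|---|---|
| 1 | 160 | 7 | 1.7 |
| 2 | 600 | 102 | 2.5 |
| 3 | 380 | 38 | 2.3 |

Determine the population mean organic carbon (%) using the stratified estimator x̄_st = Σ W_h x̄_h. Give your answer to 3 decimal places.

x̄_st ≈ 2.321

N = Σ N_h = 1140. Stratum weights W_h = N_h/N.
x̄_st = (160·1.7 + 600·2.5 + 380·2.3) / 1140 = 2.32105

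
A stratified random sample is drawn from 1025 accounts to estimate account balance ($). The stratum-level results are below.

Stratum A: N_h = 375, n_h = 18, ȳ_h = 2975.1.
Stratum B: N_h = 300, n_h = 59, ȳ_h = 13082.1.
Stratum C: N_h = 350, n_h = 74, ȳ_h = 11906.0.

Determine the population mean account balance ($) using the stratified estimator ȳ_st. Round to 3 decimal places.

ȳ_st ≈ 8982.822

N = Σ N_h = 1025. Stratum weights W_h = N_h/N.
ȳ_st = (375·2975.1 + 300·13082.1 + 350·11906.0) / 1025 = 8982.82195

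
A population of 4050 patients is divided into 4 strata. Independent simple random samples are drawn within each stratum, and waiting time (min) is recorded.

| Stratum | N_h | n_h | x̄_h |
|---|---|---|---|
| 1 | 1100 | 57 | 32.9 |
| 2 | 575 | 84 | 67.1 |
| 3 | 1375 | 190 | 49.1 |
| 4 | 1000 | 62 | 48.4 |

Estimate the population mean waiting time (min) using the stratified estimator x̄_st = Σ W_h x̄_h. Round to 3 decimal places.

x̄_st ≈ 47.083

N = Σ N_h = 4050. Stratum weights W_h = N_h/N.
x̄_st = (1100·32.9 + 575·67.1 + 1375·49.1 + 1000·48.4) / 4050 = 47.08272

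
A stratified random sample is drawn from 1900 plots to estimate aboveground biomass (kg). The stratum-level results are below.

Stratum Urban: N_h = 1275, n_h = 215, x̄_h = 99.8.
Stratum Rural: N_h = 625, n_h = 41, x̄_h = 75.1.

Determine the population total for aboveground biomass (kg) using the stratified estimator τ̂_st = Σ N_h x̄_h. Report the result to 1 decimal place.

τ̂_st = Σ N_h x̄_h = 1275·99.8 + 625·75.1 = 174182.5

τ̂_st ≈ 174182.5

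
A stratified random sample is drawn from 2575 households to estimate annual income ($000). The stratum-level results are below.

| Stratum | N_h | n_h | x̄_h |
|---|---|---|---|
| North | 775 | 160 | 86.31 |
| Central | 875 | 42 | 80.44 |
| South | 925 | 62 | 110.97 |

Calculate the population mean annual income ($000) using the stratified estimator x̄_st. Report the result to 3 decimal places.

N = Σ N_h = 2575. Stratum weights W_h = N_h/N.
x̄_st = (775·86.31 + 875·80.44 + 925·110.97) / 2575 = 93.17379

x̄_st ≈ 93.174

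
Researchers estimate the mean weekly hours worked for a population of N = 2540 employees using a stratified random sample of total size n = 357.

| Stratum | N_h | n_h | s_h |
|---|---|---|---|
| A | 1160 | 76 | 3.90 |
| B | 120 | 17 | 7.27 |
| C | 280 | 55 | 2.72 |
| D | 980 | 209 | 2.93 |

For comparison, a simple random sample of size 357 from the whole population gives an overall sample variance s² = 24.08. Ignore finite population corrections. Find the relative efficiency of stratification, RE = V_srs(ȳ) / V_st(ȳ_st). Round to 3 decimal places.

V̂(ȳ_st) = Σ W_h² s_h²/n_h, with W_h = N_h/N and N = 2540:
  stratum A: (1160/2540)²·3.90²/76 = 0.0417411
  stratum B: (120/2540)²·7.27²/17 = 0.00693929
  stratum C: (280/2540)²·2.72²/55 = 0.00163465
  stratum D: (980/2540)²·2.93²/209 = 0.00611468
V_st = 0.0564297
V_srs = s²/n = 24.08/357 = 0.067451
Relative efficiency = V_srs / V_st = 0.067451/0.0564297 = 1.1953

RE ≈ 1.195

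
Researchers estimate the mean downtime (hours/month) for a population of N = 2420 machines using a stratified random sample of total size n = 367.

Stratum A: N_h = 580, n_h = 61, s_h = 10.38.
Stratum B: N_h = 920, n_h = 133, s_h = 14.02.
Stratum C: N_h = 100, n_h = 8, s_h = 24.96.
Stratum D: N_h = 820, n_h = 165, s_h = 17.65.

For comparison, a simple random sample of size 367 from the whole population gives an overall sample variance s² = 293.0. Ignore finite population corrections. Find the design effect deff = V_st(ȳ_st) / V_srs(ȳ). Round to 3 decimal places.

deff ≈ 0.833

V̂(ȳ_st) = Σ W_h² s_h²/n_h, with W_h = N_h/N and N = 2420:
  stratum A: (580/2420)²·10.38²/61 = 0.101459
  stratum B: (920/2420)²·14.02²/133 = 0.213594
  stratum C: (100/2420)²·24.96²/8 = 0.132975
  stratum D: (820/2420)²·17.65²/165 = 0.216772
V_st = 0.664799
V_srs = s²/n = 293.0/367 = 0.798365
deff = V_st / V_srs = 0.664799/0.798365 = 0.8327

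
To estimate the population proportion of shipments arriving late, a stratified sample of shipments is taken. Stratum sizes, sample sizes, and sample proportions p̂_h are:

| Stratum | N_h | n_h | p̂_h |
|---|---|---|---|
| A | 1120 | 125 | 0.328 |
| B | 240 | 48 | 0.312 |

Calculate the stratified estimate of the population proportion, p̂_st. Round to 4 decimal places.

N = 1360; stratum weights W_h = N_h/N.
p̂_st = Σ W_h p̂_h = (1120·0.328 + 240·0.312)/1360 = 0.32518

p̂_st ≈ 0.3252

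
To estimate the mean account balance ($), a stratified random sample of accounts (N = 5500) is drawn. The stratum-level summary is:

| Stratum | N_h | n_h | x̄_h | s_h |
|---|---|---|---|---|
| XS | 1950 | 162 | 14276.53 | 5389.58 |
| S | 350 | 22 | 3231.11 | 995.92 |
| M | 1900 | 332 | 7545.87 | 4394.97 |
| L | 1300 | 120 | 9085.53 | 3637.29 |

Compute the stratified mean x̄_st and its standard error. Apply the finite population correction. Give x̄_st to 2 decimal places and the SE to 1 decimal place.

x̄_st ≈ 10021.54, SE ≈ 179.3

x̄_st = Σ W_h x̄_h = (1950·14276.53 + 350·3231.11 + 1900·7545.87 + 1300·9085.53)/5500 = 10021.53891
V̂(x̄_st) = Σ W_h² (1 − n_h/N_h) s_h²/n_h, with W_h = N_h/N and N = 5500:
  stratum XS: (1950/5500)²·(1 − 162/1950)·5389.58²/162 = 20666.7
  stratum S: (350/5500)²·(1 − 22/350)·995.92²/22 = 171.097
  stratum M: (1900/5500)²·(1 − 332/1900)·4394.97²/332 = 5729.91
  stratum L: (1300/5500)²·(1 − 120/1300)·3637.29²/120 = 5590.81
V̂(x̄_st) = 32158.5
SE(x̄_st) = √32158.5 = 179.328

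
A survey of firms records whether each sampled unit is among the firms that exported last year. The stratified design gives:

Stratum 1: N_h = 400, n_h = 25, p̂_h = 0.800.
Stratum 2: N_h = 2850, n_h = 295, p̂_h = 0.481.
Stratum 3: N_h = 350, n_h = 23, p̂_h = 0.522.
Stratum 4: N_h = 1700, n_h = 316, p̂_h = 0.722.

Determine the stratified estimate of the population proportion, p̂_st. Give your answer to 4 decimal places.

N = 5300; stratum weights W_h = N_h/N.
p̂_st = Σ W_h p̂_h = (400·0.800 + 2850·0.481 + 350·0.522 + 1700·0.722)/5300 = 0.58508

p̂_st ≈ 0.5851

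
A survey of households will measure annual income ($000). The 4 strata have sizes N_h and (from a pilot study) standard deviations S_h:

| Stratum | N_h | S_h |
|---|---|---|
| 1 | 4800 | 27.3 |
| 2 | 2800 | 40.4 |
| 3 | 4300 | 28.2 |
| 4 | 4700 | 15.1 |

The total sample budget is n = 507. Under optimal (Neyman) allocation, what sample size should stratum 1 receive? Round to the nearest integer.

152

Neyman allocation: n_h = n · N_h S_h / Σ N_i S_i, with n = 507.
  stratum 1: N_h·S_h = 4800·27.3 = 131040.00
  stratum 2: N_h·S_h = 2800·40.4 = 113120.00
  stratum 3: N_h·S_h = 4300·28.2 = 121260.00
  stratum 4: N_h·S_h = 4700·15.1 = 70970.00
Σ N_h S_h = 436390.00
n for stratum 1 = 507·131040.00/436390.00 = 152.243 → 152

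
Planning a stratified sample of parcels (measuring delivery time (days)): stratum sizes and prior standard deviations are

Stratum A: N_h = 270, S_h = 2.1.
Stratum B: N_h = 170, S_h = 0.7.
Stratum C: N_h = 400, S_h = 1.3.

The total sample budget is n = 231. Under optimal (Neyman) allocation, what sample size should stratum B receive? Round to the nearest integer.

Neyman allocation: n_h = n · N_h S_h / Σ N_i S_i, with n = 231.
  stratum A: N_h·S_h = 270·2.1 = 567.00
  stratum B: N_h·S_h = 170·0.7 = 119.00
  stratum C: N_h·S_h = 400·1.3 = 520.00
Σ N_h S_h = 1206.00
n for stratum B = 231·119.00/1206.00 = 22.794 → 23

23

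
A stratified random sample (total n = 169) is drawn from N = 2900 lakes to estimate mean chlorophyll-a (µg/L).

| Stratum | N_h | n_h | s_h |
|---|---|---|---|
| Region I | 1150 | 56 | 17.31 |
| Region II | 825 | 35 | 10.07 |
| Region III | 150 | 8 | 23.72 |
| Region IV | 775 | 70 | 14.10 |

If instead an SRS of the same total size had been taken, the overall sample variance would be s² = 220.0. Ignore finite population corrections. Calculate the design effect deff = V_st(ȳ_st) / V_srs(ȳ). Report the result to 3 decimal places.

V̂(ȳ_st) = Σ W_h² s_h²/n_h, with W_h = N_h/N and N = 2900:
  stratum Region I: (1150/2900)²·17.31²/56 = 0.841406
  stratum Region II: (825/2900)²·10.07²/35 = 0.234478
  stratum Region III: (150/2900)²·23.72²/8 = 0.188159
  stratum Region IV: (775/2900)²·14.10²/70 = 0.202837
V_st = 1.46688
V_srs = s²/n = 220.0/169 = 1.30178
deff = V_st / V_srs = 1.46688/1.30178 = 1.1268

deff ≈ 1.127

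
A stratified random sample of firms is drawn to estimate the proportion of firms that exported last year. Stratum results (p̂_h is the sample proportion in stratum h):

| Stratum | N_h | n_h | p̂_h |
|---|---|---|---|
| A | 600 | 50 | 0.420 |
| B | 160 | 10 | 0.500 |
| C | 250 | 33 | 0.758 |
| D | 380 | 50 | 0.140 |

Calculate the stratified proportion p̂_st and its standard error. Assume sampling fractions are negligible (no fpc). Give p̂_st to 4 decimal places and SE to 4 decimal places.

N = 1390; stratum weights W_h = N_h/N.
p̂_st = Σ W_h p̂_h = (600·0.420 + 160·0.500 + 250·0.758 + 380·0.140)/1390 = 0.41345
V̂(p̂_st) = Σ W_h² p̂_h(1−p̂_h)/(n_h−1):
  stratum A: (600/1390)²·0.420·0.580/49 = 0.000926305
  stratum B: (160/1390)²·0.500·0.500/9 = 0.000368051
  stratum C: (250/1390)²·0.758·0.242/32 = 0.000185432
  stratum D: (380/1390)²·0.140·0.860/49 = 0.00018364
V̂(p̂_st) = 0.00166343; SE = √V̂ = 0.0407852

p̂_st ≈ 0.4135, SE ≈ 0.0408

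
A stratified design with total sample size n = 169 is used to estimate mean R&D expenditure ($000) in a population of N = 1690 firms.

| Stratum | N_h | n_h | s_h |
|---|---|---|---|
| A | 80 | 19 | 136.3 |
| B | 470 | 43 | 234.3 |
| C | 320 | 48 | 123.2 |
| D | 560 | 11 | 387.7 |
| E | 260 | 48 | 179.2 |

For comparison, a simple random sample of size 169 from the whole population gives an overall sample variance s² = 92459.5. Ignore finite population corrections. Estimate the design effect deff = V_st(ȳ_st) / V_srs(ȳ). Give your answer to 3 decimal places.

V̂(ȳ_st) = Σ W_h² s_h²/n_h, with W_h = N_h/N and N = 1690:
  stratum A: (80/1690)²·136.3²/19 = 2.19101
  stratum B: (470/1690)²·234.3²/43 = 98.7412
  stratum C: (320/1690)²·123.2²/48 = 11.3372
  stratum D: (560/1690)²·387.7²/11 = 1500.38
  stratum E: (260/1690)²·179.2²/48 = 15.8346
V_st = 1628.49
V_srs = s²/n = 92459.5/169 = 547.098
deff = V_st / V_srs = 1628.49/547.098 = 2.9766

deff ≈ 2.977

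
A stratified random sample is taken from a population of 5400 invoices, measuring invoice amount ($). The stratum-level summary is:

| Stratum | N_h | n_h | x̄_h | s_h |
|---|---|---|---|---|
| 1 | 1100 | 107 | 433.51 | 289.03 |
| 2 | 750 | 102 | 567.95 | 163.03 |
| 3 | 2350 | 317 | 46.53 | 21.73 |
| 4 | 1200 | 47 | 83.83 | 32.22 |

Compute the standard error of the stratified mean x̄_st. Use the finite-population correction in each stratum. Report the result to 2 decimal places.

V̂(x̄_st) = Σ W_h² (1 − n_h/N_h) s_h²/n_h, with W_h = N_h/N and N = 5400:
  stratum 1: (1100/5400)²·(1 − 107/1100)·289.03²/107 = 29.2453
  stratum 2: (750/5400)²·(1 − 102/750)·163.03²/102 = 4.34294
  stratum 3: (2350/5400)²·(1 − 317/2350)·21.73²/317 = 0.244049
  stratum 4: (1200/5400)²·(1 − 47/1200)·32.22²/47 = 1.04804
V̂(x̄_st) = 34.8804
SE(x̄_st) = √34.8804 = 5.90596

SE(x̄_st) ≈ 5.91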